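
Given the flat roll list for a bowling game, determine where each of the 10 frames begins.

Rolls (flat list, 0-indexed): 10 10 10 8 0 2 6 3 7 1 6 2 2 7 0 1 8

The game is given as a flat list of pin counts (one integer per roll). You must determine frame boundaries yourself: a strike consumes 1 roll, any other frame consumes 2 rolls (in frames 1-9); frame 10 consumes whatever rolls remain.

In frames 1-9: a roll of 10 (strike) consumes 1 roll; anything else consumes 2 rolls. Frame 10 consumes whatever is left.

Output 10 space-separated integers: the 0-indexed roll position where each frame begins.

Answer: 0 1 2 3 5 7 9 11 13 15

Derivation:
Frame 1 starts at roll index 0: roll=10 (strike), consumes 1 roll
Frame 2 starts at roll index 1: roll=10 (strike), consumes 1 roll
Frame 3 starts at roll index 2: roll=10 (strike), consumes 1 roll
Frame 4 starts at roll index 3: rolls=8,0 (sum=8), consumes 2 rolls
Frame 5 starts at roll index 5: rolls=2,6 (sum=8), consumes 2 rolls
Frame 6 starts at roll index 7: rolls=3,7 (sum=10), consumes 2 rolls
Frame 7 starts at roll index 9: rolls=1,6 (sum=7), consumes 2 rolls
Frame 8 starts at roll index 11: rolls=2,2 (sum=4), consumes 2 rolls
Frame 9 starts at roll index 13: rolls=7,0 (sum=7), consumes 2 rolls
Frame 10 starts at roll index 15: 2 remaining rolls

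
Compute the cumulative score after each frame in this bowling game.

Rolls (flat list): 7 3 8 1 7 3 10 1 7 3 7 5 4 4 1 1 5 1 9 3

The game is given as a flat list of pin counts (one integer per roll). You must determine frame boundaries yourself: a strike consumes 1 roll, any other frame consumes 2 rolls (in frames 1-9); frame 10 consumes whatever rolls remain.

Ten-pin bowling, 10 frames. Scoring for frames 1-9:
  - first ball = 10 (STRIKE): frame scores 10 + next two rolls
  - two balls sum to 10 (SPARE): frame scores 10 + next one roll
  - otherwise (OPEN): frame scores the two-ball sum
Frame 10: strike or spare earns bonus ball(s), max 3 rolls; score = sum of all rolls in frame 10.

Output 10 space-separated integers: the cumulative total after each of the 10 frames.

Answer: 18 27 47 65 73 88 97 102 108 121

Derivation:
Frame 1: SPARE (7+3=10). 10 + next roll (8) = 18. Cumulative: 18
Frame 2: OPEN (8+1=9). Cumulative: 27
Frame 3: SPARE (7+3=10). 10 + next roll (10) = 20. Cumulative: 47
Frame 4: STRIKE. 10 + next two rolls (1+7) = 18. Cumulative: 65
Frame 5: OPEN (1+7=8). Cumulative: 73
Frame 6: SPARE (3+7=10). 10 + next roll (5) = 15. Cumulative: 88
Frame 7: OPEN (5+4=9). Cumulative: 97
Frame 8: OPEN (4+1=5). Cumulative: 102
Frame 9: OPEN (1+5=6). Cumulative: 108
Frame 10: SPARE. Sum of all frame-10 rolls (1+9+3) = 13. Cumulative: 121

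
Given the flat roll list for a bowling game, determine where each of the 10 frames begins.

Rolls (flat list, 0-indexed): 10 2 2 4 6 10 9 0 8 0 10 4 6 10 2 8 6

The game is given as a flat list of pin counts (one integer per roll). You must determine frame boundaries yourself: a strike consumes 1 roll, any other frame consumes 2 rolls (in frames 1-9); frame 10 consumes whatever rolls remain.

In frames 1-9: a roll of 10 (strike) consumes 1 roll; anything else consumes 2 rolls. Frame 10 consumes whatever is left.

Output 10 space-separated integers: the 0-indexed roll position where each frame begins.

Answer: 0 1 3 5 6 8 10 11 13 14

Derivation:
Frame 1 starts at roll index 0: roll=10 (strike), consumes 1 roll
Frame 2 starts at roll index 1: rolls=2,2 (sum=4), consumes 2 rolls
Frame 3 starts at roll index 3: rolls=4,6 (sum=10), consumes 2 rolls
Frame 4 starts at roll index 5: roll=10 (strike), consumes 1 roll
Frame 5 starts at roll index 6: rolls=9,0 (sum=9), consumes 2 rolls
Frame 6 starts at roll index 8: rolls=8,0 (sum=8), consumes 2 rolls
Frame 7 starts at roll index 10: roll=10 (strike), consumes 1 roll
Frame 8 starts at roll index 11: rolls=4,6 (sum=10), consumes 2 rolls
Frame 9 starts at roll index 13: roll=10 (strike), consumes 1 roll
Frame 10 starts at roll index 14: 3 remaining rolls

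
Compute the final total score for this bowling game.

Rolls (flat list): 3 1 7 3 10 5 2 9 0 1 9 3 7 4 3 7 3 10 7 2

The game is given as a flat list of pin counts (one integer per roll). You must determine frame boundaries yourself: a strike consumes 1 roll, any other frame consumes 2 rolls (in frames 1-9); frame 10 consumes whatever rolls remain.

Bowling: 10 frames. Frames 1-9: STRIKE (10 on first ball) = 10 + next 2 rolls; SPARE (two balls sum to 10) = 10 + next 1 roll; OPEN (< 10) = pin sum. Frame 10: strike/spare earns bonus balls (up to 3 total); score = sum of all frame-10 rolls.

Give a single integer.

Answer: 130

Derivation:
Frame 1: OPEN (3+1=4). Cumulative: 4
Frame 2: SPARE (7+3=10). 10 + next roll (10) = 20. Cumulative: 24
Frame 3: STRIKE. 10 + next two rolls (5+2) = 17. Cumulative: 41
Frame 4: OPEN (5+2=7). Cumulative: 48
Frame 5: OPEN (9+0=9). Cumulative: 57
Frame 6: SPARE (1+9=10). 10 + next roll (3) = 13. Cumulative: 70
Frame 7: SPARE (3+7=10). 10 + next roll (4) = 14. Cumulative: 84
Frame 8: OPEN (4+3=7). Cumulative: 91
Frame 9: SPARE (7+3=10). 10 + next roll (10) = 20. Cumulative: 111
Frame 10: STRIKE. Sum of all frame-10 rolls (10+7+2) = 19. Cumulative: 130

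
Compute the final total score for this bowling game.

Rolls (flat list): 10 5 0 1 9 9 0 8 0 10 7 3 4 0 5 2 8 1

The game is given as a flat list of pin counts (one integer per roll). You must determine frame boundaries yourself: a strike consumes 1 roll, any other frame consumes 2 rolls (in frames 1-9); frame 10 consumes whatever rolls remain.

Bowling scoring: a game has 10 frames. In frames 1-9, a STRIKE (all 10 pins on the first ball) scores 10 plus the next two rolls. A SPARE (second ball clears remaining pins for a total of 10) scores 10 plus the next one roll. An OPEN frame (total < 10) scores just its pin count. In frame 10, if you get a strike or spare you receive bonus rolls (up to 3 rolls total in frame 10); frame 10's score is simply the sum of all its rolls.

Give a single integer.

Answer: 110

Derivation:
Frame 1: STRIKE. 10 + next two rolls (5+0) = 15. Cumulative: 15
Frame 2: OPEN (5+0=5). Cumulative: 20
Frame 3: SPARE (1+9=10). 10 + next roll (9) = 19. Cumulative: 39
Frame 4: OPEN (9+0=9). Cumulative: 48
Frame 5: OPEN (8+0=8). Cumulative: 56
Frame 6: STRIKE. 10 + next two rolls (7+3) = 20. Cumulative: 76
Frame 7: SPARE (7+3=10). 10 + next roll (4) = 14. Cumulative: 90
Frame 8: OPEN (4+0=4). Cumulative: 94
Frame 9: OPEN (5+2=7). Cumulative: 101
Frame 10: OPEN. Sum of all frame-10 rolls (8+1) = 9. Cumulative: 110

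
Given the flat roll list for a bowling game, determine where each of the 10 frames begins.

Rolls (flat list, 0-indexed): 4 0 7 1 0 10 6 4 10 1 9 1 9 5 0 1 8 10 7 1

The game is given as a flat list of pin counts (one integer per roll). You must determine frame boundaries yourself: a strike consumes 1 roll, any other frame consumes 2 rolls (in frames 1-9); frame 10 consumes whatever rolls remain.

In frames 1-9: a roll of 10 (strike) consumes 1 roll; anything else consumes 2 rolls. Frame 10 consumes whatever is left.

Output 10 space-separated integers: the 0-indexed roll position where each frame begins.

Answer: 0 2 4 6 8 9 11 13 15 17

Derivation:
Frame 1 starts at roll index 0: rolls=4,0 (sum=4), consumes 2 rolls
Frame 2 starts at roll index 2: rolls=7,1 (sum=8), consumes 2 rolls
Frame 3 starts at roll index 4: rolls=0,10 (sum=10), consumes 2 rolls
Frame 4 starts at roll index 6: rolls=6,4 (sum=10), consumes 2 rolls
Frame 5 starts at roll index 8: roll=10 (strike), consumes 1 roll
Frame 6 starts at roll index 9: rolls=1,9 (sum=10), consumes 2 rolls
Frame 7 starts at roll index 11: rolls=1,9 (sum=10), consumes 2 rolls
Frame 8 starts at roll index 13: rolls=5,0 (sum=5), consumes 2 rolls
Frame 9 starts at roll index 15: rolls=1,8 (sum=9), consumes 2 rolls
Frame 10 starts at roll index 17: 3 remaining rolls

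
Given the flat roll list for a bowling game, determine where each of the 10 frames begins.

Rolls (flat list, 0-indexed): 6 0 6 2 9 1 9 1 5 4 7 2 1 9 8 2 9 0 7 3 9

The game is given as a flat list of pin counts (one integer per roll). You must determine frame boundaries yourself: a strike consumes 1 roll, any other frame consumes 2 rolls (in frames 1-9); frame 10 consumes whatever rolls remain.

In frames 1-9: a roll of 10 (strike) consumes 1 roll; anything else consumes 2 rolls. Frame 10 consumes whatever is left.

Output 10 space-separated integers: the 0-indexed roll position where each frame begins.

Frame 1 starts at roll index 0: rolls=6,0 (sum=6), consumes 2 rolls
Frame 2 starts at roll index 2: rolls=6,2 (sum=8), consumes 2 rolls
Frame 3 starts at roll index 4: rolls=9,1 (sum=10), consumes 2 rolls
Frame 4 starts at roll index 6: rolls=9,1 (sum=10), consumes 2 rolls
Frame 5 starts at roll index 8: rolls=5,4 (sum=9), consumes 2 rolls
Frame 6 starts at roll index 10: rolls=7,2 (sum=9), consumes 2 rolls
Frame 7 starts at roll index 12: rolls=1,9 (sum=10), consumes 2 rolls
Frame 8 starts at roll index 14: rolls=8,2 (sum=10), consumes 2 rolls
Frame 9 starts at roll index 16: rolls=9,0 (sum=9), consumes 2 rolls
Frame 10 starts at roll index 18: 3 remaining rolls

Answer: 0 2 4 6 8 10 12 14 16 18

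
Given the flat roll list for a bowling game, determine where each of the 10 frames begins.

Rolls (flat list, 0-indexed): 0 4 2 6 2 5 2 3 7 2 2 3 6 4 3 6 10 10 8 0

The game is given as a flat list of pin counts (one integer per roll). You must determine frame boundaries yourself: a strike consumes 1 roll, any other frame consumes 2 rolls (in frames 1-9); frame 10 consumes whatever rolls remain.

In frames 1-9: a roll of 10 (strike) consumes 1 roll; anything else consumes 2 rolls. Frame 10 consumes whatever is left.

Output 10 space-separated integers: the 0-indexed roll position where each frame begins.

Frame 1 starts at roll index 0: rolls=0,4 (sum=4), consumes 2 rolls
Frame 2 starts at roll index 2: rolls=2,6 (sum=8), consumes 2 rolls
Frame 3 starts at roll index 4: rolls=2,5 (sum=7), consumes 2 rolls
Frame 4 starts at roll index 6: rolls=2,3 (sum=5), consumes 2 rolls
Frame 5 starts at roll index 8: rolls=7,2 (sum=9), consumes 2 rolls
Frame 6 starts at roll index 10: rolls=2,3 (sum=5), consumes 2 rolls
Frame 7 starts at roll index 12: rolls=6,4 (sum=10), consumes 2 rolls
Frame 8 starts at roll index 14: rolls=3,6 (sum=9), consumes 2 rolls
Frame 9 starts at roll index 16: roll=10 (strike), consumes 1 roll
Frame 10 starts at roll index 17: 3 remaining rolls

Answer: 0 2 4 6 8 10 12 14 16 17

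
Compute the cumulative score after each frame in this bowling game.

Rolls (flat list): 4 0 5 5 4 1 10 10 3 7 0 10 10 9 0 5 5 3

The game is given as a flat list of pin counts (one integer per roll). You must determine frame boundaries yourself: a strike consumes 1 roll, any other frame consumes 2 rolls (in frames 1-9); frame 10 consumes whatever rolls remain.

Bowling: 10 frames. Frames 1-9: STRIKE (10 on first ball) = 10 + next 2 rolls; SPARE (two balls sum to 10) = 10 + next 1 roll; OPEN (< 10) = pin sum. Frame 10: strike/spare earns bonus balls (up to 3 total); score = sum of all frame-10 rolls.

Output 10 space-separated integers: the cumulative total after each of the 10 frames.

Frame 1: OPEN (4+0=4). Cumulative: 4
Frame 2: SPARE (5+5=10). 10 + next roll (4) = 14. Cumulative: 18
Frame 3: OPEN (4+1=5). Cumulative: 23
Frame 4: STRIKE. 10 + next two rolls (10+3) = 23. Cumulative: 46
Frame 5: STRIKE. 10 + next two rolls (3+7) = 20. Cumulative: 66
Frame 6: SPARE (3+7=10). 10 + next roll (0) = 10. Cumulative: 76
Frame 7: SPARE (0+10=10). 10 + next roll (10) = 20. Cumulative: 96
Frame 8: STRIKE. 10 + next two rolls (9+0) = 19. Cumulative: 115
Frame 9: OPEN (9+0=9). Cumulative: 124
Frame 10: SPARE. Sum of all frame-10 rolls (5+5+3) = 13. Cumulative: 137

Answer: 4 18 23 46 66 76 96 115 124 137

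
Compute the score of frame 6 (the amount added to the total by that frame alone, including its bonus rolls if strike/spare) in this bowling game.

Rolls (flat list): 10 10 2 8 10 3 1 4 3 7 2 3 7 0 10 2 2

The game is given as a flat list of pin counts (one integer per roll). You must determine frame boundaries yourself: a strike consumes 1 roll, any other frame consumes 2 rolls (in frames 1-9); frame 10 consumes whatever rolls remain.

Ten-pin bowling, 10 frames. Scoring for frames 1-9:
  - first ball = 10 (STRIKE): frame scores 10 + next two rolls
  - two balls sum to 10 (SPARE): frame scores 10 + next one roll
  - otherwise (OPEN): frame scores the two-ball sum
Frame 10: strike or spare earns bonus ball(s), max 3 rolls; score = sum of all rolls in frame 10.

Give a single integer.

Frame 1: STRIKE. 10 + next two rolls (10+2) = 22. Cumulative: 22
Frame 2: STRIKE. 10 + next two rolls (2+8) = 20. Cumulative: 42
Frame 3: SPARE (2+8=10). 10 + next roll (10) = 20. Cumulative: 62
Frame 4: STRIKE. 10 + next two rolls (3+1) = 14. Cumulative: 76
Frame 5: OPEN (3+1=4). Cumulative: 80
Frame 6: OPEN (4+3=7). Cumulative: 87
Frame 7: OPEN (7+2=9). Cumulative: 96
Frame 8: SPARE (3+7=10). 10 + next roll (0) = 10. Cumulative: 106

Answer: 7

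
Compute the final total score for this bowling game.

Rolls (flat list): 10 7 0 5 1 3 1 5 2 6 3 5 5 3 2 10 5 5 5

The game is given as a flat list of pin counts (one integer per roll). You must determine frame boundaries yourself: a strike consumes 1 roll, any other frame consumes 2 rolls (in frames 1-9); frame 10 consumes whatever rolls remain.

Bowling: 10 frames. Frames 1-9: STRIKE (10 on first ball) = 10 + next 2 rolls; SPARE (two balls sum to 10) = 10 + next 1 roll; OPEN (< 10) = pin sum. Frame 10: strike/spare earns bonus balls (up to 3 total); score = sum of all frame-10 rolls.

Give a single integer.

Answer: 103

Derivation:
Frame 1: STRIKE. 10 + next two rolls (7+0) = 17. Cumulative: 17
Frame 2: OPEN (7+0=7). Cumulative: 24
Frame 3: OPEN (5+1=6). Cumulative: 30
Frame 4: OPEN (3+1=4). Cumulative: 34
Frame 5: OPEN (5+2=7). Cumulative: 41
Frame 6: OPEN (6+3=9). Cumulative: 50
Frame 7: SPARE (5+5=10). 10 + next roll (3) = 13. Cumulative: 63
Frame 8: OPEN (3+2=5). Cumulative: 68
Frame 9: STRIKE. 10 + next two rolls (5+5) = 20. Cumulative: 88
Frame 10: SPARE. Sum of all frame-10 rolls (5+5+5) = 15. Cumulative: 103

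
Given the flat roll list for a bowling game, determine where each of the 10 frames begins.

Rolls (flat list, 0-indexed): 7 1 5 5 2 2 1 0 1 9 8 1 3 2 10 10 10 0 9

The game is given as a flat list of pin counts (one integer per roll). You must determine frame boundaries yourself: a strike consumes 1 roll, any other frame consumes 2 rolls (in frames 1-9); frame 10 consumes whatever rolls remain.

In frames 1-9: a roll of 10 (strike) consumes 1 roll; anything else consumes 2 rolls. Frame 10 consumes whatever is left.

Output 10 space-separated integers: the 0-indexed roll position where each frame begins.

Answer: 0 2 4 6 8 10 12 14 15 16

Derivation:
Frame 1 starts at roll index 0: rolls=7,1 (sum=8), consumes 2 rolls
Frame 2 starts at roll index 2: rolls=5,5 (sum=10), consumes 2 rolls
Frame 3 starts at roll index 4: rolls=2,2 (sum=4), consumes 2 rolls
Frame 4 starts at roll index 6: rolls=1,0 (sum=1), consumes 2 rolls
Frame 5 starts at roll index 8: rolls=1,9 (sum=10), consumes 2 rolls
Frame 6 starts at roll index 10: rolls=8,1 (sum=9), consumes 2 rolls
Frame 7 starts at roll index 12: rolls=3,2 (sum=5), consumes 2 rolls
Frame 8 starts at roll index 14: roll=10 (strike), consumes 1 roll
Frame 9 starts at roll index 15: roll=10 (strike), consumes 1 roll
Frame 10 starts at roll index 16: 3 remaining rolls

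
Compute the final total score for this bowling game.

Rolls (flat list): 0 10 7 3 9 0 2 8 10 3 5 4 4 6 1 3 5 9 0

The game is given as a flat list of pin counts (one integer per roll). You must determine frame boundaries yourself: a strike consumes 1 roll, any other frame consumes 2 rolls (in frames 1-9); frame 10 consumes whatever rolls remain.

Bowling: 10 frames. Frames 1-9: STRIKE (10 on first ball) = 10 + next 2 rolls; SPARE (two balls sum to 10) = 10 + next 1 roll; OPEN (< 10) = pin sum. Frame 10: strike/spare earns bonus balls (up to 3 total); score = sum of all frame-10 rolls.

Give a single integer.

Frame 1: SPARE (0+10=10). 10 + next roll (7) = 17. Cumulative: 17
Frame 2: SPARE (7+3=10). 10 + next roll (9) = 19. Cumulative: 36
Frame 3: OPEN (9+0=9). Cumulative: 45
Frame 4: SPARE (2+8=10). 10 + next roll (10) = 20. Cumulative: 65
Frame 5: STRIKE. 10 + next two rolls (3+5) = 18. Cumulative: 83
Frame 6: OPEN (3+5=8). Cumulative: 91
Frame 7: OPEN (4+4=8). Cumulative: 99
Frame 8: OPEN (6+1=7). Cumulative: 106
Frame 9: OPEN (3+5=8). Cumulative: 114
Frame 10: OPEN. Sum of all frame-10 rolls (9+0) = 9. Cumulative: 123

Answer: 123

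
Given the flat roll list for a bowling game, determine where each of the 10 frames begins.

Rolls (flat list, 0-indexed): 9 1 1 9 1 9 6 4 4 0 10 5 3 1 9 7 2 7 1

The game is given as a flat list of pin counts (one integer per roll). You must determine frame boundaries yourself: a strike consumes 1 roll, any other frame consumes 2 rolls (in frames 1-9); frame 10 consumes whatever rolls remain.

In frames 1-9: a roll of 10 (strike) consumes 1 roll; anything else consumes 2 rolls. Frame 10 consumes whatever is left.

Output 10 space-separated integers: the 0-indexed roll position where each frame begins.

Answer: 0 2 4 6 8 10 11 13 15 17

Derivation:
Frame 1 starts at roll index 0: rolls=9,1 (sum=10), consumes 2 rolls
Frame 2 starts at roll index 2: rolls=1,9 (sum=10), consumes 2 rolls
Frame 3 starts at roll index 4: rolls=1,9 (sum=10), consumes 2 rolls
Frame 4 starts at roll index 6: rolls=6,4 (sum=10), consumes 2 rolls
Frame 5 starts at roll index 8: rolls=4,0 (sum=4), consumes 2 rolls
Frame 6 starts at roll index 10: roll=10 (strike), consumes 1 roll
Frame 7 starts at roll index 11: rolls=5,3 (sum=8), consumes 2 rolls
Frame 8 starts at roll index 13: rolls=1,9 (sum=10), consumes 2 rolls
Frame 9 starts at roll index 15: rolls=7,2 (sum=9), consumes 2 rolls
Frame 10 starts at roll index 17: 2 remaining rolls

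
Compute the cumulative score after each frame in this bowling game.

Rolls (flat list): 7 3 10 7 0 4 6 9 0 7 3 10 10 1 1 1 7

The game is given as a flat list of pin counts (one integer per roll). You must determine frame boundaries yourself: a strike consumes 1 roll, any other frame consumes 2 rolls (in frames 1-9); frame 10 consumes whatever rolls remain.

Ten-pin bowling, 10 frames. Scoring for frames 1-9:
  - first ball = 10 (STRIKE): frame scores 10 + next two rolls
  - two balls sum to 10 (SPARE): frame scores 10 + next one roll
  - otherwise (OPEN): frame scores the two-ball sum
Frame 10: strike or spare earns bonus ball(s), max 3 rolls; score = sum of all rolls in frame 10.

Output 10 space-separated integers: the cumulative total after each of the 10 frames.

Frame 1: SPARE (7+3=10). 10 + next roll (10) = 20. Cumulative: 20
Frame 2: STRIKE. 10 + next two rolls (7+0) = 17. Cumulative: 37
Frame 3: OPEN (7+0=7). Cumulative: 44
Frame 4: SPARE (4+6=10). 10 + next roll (9) = 19. Cumulative: 63
Frame 5: OPEN (9+0=9). Cumulative: 72
Frame 6: SPARE (7+3=10). 10 + next roll (10) = 20. Cumulative: 92
Frame 7: STRIKE. 10 + next two rolls (10+1) = 21. Cumulative: 113
Frame 8: STRIKE. 10 + next two rolls (1+1) = 12. Cumulative: 125
Frame 9: OPEN (1+1=2). Cumulative: 127
Frame 10: OPEN. Sum of all frame-10 rolls (1+7) = 8. Cumulative: 135

Answer: 20 37 44 63 72 92 113 125 127 135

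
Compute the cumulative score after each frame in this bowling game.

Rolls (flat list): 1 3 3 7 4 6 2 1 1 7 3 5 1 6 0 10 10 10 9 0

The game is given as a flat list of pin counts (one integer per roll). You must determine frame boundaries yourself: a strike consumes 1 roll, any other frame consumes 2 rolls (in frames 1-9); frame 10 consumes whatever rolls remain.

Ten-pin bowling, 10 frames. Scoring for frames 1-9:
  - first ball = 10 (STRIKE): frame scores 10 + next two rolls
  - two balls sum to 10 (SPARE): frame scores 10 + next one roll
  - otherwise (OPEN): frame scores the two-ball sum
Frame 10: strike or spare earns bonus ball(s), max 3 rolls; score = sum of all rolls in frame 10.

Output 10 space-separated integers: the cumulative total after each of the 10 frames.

Answer: 4 18 30 33 41 49 56 76 105 124

Derivation:
Frame 1: OPEN (1+3=4). Cumulative: 4
Frame 2: SPARE (3+7=10). 10 + next roll (4) = 14. Cumulative: 18
Frame 3: SPARE (4+6=10). 10 + next roll (2) = 12. Cumulative: 30
Frame 4: OPEN (2+1=3). Cumulative: 33
Frame 5: OPEN (1+7=8). Cumulative: 41
Frame 6: OPEN (3+5=8). Cumulative: 49
Frame 7: OPEN (1+6=7). Cumulative: 56
Frame 8: SPARE (0+10=10). 10 + next roll (10) = 20. Cumulative: 76
Frame 9: STRIKE. 10 + next two rolls (10+9) = 29. Cumulative: 105
Frame 10: STRIKE. Sum of all frame-10 rolls (10+9+0) = 19. Cumulative: 124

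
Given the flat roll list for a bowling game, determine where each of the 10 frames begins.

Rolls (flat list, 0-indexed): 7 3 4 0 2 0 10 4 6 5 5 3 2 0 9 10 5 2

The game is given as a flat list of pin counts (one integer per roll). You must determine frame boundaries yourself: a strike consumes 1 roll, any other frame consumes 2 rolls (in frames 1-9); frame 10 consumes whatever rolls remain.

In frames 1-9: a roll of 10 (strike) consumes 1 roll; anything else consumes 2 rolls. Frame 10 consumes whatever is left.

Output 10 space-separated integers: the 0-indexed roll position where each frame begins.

Frame 1 starts at roll index 0: rolls=7,3 (sum=10), consumes 2 rolls
Frame 2 starts at roll index 2: rolls=4,0 (sum=4), consumes 2 rolls
Frame 3 starts at roll index 4: rolls=2,0 (sum=2), consumes 2 rolls
Frame 4 starts at roll index 6: roll=10 (strike), consumes 1 roll
Frame 5 starts at roll index 7: rolls=4,6 (sum=10), consumes 2 rolls
Frame 6 starts at roll index 9: rolls=5,5 (sum=10), consumes 2 rolls
Frame 7 starts at roll index 11: rolls=3,2 (sum=5), consumes 2 rolls
Frame 8 starts at roll index 13: rolls=0,9 (sum=9), consumes 2 rolls
Frame 9 starts at roll index 15: roll=10 (strike), consumes 1 roll
Frame 10 starts at roll index 16: 2 remaining rolls

Answer: 0 2 4 6 7 9 11 13 15 16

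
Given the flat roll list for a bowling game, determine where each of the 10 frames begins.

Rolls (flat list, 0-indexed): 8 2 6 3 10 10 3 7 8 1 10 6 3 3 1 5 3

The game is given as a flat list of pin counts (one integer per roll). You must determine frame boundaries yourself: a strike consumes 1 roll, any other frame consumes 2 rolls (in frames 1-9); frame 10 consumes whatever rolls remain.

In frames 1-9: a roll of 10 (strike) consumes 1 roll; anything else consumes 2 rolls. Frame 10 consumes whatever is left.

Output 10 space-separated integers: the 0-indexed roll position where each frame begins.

Answer: 0 2 4 5 6 8 10 11 13 15

Derivation:
Frame 1 starts at roll index 0: rolls=8,2 (sum=10), consumes 2 rolls
Frame 2 starts at roll index 2: rolls=6,3 (sum=9), consumes 2 rolls
Frame 3 starts at roll index 4: roll=10 (strike), consumes 1 roll
Frame 4 starts at roll index 5: roll=10 (strike), consumes 1 roll
Frame 5 starts at roll index 6: rolls=3,7 (sum=10), consumes 2 rolls
Frame 6 starts at roll index 8: rolls=8,1 (sum=9), consumes 2 rolls
Frame 7 starts at roll index 10: roll=10 (strike), consumes 1 roll
Frame 8 starts at roll index 11: rolls=6,3 (sum=9), consumes 2 rolls
Frame 9 starts at roll index 13: rolls=3,1 (sum=4), consumes 2 rolls
Frame 10 starts at roll index 15: 2 remaining rolls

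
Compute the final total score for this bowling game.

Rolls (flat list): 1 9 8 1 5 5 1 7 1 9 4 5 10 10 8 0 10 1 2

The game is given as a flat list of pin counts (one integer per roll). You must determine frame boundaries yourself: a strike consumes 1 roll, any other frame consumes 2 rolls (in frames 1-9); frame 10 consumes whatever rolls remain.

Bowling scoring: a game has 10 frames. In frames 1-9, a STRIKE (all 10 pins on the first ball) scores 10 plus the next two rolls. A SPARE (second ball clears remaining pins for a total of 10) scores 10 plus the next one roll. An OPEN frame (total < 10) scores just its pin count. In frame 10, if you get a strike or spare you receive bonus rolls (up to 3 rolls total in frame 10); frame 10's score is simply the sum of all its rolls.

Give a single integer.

Answer: 136

Derivation:
Frame 1: SPARE (1+9=10). 10 + next roll (8) = 18. Cumulative: 18
Frame 2: OPEN (8+1=9). Cumulative: 27
Frame 3: SPARE (5+5=10). 10 + next roll (1) = 11. Cumulative: 38
Frame 4: OPEN (1+7=8). Cumulative: 46
Frame 5: SPARE (1+9=10). 10 + next roll (4) = 14. Cumulative: 60
Frame 6: OPEN (4+5=9). Cumulative: 69
Frame 7: STRIKE. 10 + next two rolls (10+8) = 28. Cumulative: 97
Frame 8: STRIKE. 10 + next two rolls (8+0) = 18. Cumulative: 115
Frame 9: OPEN (8+0=8). Cumulative: 123
Frame 10: STRIKE. Sum of all frame-10 rolls (10+1+2) = 13. Cumulative: 136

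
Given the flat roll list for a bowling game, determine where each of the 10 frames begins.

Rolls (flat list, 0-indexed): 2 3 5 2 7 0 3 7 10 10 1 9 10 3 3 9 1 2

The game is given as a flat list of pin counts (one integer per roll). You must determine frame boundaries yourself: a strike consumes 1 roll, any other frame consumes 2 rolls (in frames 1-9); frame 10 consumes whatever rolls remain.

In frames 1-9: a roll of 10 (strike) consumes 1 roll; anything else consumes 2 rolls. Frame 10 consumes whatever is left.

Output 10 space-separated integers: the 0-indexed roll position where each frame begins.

Answer: 0 2 4 6 8 9 10 12 13 15

Derivation:
Frame 1 starts at roll index 0: rolls=2,3 (sum=5), consumes 2 rolls
Frame 2 starts at roll index 2: rolls=5,2 (sum=7), consumes 2 rolls
Frame 3 starts at roll index 4: rolls=7,0 (sum=7), consumes 2 rolls
Frame 4 starts at roll index 6: rolls=3,7 (sum=10), consumes 2 rolls
Frame 5 starts at roll index 8: roll=10 (strike), consumes 1 roll
Frame 6 starts at roll index 9: roll=10 (strike), consumes 1 roll
Frame 7 starts at roll index 10: rolls=1,9 (sum=10), consumes 2 rolls
Frame 8 starts at roll index 12: roll=10 (strike), consumes 1 roll
Frame 9 starts at roll index 13: rolls=3,3 (sum=6), consumes 2 rolls
Frame 10 starts at roll index 15: 3 remaining rolls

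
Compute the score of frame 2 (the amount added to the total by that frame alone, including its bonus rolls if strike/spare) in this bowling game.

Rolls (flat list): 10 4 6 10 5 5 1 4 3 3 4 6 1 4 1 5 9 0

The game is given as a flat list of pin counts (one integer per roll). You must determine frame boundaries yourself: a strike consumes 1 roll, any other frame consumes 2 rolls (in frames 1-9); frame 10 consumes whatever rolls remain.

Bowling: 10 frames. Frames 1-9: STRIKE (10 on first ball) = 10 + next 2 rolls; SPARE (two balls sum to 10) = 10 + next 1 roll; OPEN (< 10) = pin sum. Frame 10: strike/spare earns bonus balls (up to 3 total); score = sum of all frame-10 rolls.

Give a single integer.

Answer: 20

Derivation:
Frame 1: STRIKE. 10 + next two rolls (4+6) = 20. Cumulative: 20
Frame 2: SPARE (4+6=10). 10 + next roll (10) = 20. Cumulative: 40
Frame 3: STRIKE. 10 + next two rolls (5+5) = 20. Cumulative: 60
Frame 4: SPARE (5+5=10). 10 + next roll (1) = 11. Cumulative: 71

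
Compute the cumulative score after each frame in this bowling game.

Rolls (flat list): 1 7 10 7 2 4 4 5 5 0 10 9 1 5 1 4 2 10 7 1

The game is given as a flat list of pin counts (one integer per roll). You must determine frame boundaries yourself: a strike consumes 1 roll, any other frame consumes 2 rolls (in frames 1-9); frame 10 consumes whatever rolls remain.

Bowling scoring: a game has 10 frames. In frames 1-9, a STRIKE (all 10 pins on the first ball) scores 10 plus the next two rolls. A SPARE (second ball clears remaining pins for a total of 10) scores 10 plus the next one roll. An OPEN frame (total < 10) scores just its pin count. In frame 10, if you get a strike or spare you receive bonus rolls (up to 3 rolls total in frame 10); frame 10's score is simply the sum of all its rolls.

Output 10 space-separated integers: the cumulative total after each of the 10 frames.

Answer: 8 27 36 44 54 73 88 94 100 118

Derivation:
Frame 1: OPEN (1+7=8). Cumulative: 8
Frame 2: STRIKE. 10 + next two rolls (7+2) = 19. Cumulative: 27
Frame 3: OPEN (7+2=9). Cumulative: 36
Frame 4: OPEN (4+4=8). Cumulative: 44
Frame 5: SPARE (5+5=10). 10 + next roll (0) = 10. Cumulative: 54
Frame 6: SPARE (0+10=10). 10 + next roll (9) = 19. Cumulative: 73
Frame 7: SPARE (9+1=10). 10 + next roll (5) = 15. Cumulative: 88
Frame 8: OPEN (5+1=6). Cumulative: 94
Frame 9: OPEN (4+2=6). Cumulative: 100
Frame 10: STRIKE. Sum of all frame-10 rolls (10+7+1) = 18. Cumulative: 118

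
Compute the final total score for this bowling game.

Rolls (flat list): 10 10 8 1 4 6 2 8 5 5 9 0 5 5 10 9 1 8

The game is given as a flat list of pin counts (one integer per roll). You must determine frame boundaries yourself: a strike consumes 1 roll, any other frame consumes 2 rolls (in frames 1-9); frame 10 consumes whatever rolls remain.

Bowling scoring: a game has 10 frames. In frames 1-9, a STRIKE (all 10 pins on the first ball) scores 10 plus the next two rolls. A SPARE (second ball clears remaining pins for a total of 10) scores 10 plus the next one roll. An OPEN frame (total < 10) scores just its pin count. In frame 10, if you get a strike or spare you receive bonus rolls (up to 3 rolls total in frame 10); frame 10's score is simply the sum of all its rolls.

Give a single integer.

Frame 1: STRIKE. 10 + next two rolls (10+8) = 28. Cumulative: 28
Frame 2: STRIKE. 10 + next two rolls (8+1) = 19. Cumulative: 47
Frame 3: OPEN (8+1=9). Cumulative: 56
Frame 4: SPARE (4+6=10). 10 + next roll (2) = 12. Cumulative: 68
Frame 5: SPARE (2+8=10). 10 + next roll (5) = 15. Cumulative: 83
Frame 6: SPARE (5+5=10). 10 + next roll (9) = 19. Cumulative: 102
Frame 7: OPEN (9+0=9). Cumulative: 111
Frame 8: SPARE (5+5=10). 10 + next roll (10) = 20. Cumulative: 131
Frame 9: STRIKE. 10 + next two rolls (9+1) = 20. Cumulative: 151
Frame 10: SPARE. Sum of all frame-10 rolls (9+1+8) = 18. Cumulative: 169

Answer: 169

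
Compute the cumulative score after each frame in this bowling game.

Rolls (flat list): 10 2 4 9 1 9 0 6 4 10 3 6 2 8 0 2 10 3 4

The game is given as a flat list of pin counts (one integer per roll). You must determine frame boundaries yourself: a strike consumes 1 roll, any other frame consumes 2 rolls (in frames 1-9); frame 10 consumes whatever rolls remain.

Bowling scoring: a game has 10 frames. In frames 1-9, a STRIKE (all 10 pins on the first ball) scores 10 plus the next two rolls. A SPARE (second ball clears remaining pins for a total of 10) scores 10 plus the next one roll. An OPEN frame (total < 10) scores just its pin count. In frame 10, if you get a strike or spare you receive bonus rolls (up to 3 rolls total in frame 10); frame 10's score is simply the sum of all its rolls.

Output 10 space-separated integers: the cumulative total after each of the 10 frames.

Frame 1: STRIKE. 10 + next two rolls (2+4) = 16. Cumulative: 16
Frame 2: OPEN (2+4=6). Cumulative: 22
Frame 3: SPARE (9+1=10). 10 + next roll (9) = 19. Cumulative: 41
Frame 4: OPEN (9+0=9). Cumulative: 50
Frame 5: SPARE (6+4=10). 10 + next roll (10) = 20. Cumulative: 70
Frame 6: STRIKE. 10 + next two rolls (3+6) = 19. Cumulative: 89
Frame 7: OPEN (3+6=9). Cumulative: 98
Frame 8: SPARE (2+8=10). 10 + next roll (0) = 10. Cumulative: 108
Frame 9: OPEN (0+2=2). Cumulative: 110
Frame 10: STRIKE. Sum of all frame-10 rolls (10+3+4) = 17. Cumulative: 127

Answer: 16 22 41 50 70 89 98 108 110 127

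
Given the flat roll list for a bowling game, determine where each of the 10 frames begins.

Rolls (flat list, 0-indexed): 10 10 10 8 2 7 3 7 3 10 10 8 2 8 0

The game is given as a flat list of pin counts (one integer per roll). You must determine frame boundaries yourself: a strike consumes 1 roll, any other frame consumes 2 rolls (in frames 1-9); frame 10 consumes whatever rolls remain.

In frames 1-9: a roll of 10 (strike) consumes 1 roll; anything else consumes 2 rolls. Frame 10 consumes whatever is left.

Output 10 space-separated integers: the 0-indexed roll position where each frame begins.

Frame 1 starts at roll index 0: roll=10 (strike), consumes 1 roll
Frame 2 starts at roll index 1: roll=10 (strike), consumes 1 roll
Frame 3 starts at roll index 2: roll=10 (strike), consumes 1 roll
Frame 4 starts at roll index 3: rolls=8,2 (sum=10), consumes 2 rolls
Frame 5 starts at roll index 5: rolls=7,3 (sum=10), consumes 2 rolls
Frame 6 starts at roll index 7: rolls=7,3 (sum=10), consumes 2 rolls
Frame 7 starts at roll index 9: roll=10 (strike), consumes 1 roll
Frame 8 starts at roll index 10: roll=10 (strike), consumes 1 roll
Frame 9 starts at roll index 11: rolls=8,2 (sum=10), consumes 2 rolls
Frame 10 starts at roll index 13: 2 remaining rolls

Answer: 0 1 2 3 5 7 9 10 11 13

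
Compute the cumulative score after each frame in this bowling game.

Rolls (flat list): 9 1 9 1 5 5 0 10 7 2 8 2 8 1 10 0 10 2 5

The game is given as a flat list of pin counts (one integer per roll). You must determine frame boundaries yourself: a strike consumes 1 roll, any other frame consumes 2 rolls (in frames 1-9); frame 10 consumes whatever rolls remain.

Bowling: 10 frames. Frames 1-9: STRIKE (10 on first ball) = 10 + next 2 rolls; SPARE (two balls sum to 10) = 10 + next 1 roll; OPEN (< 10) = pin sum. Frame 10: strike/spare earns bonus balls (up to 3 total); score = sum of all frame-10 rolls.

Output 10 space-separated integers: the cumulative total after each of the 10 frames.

Answer: 19 34 44 61 70 88 97 117 129 136

Derivation:
Frame 1: SPARE (9+1=10). 10 + next roll (9) = 19. Cumulative: 19
Frame 2: SPARE (9+1=10). 10 + next roll (5) = 15. Cumulative: 34
Frame 3: SPARE (5+5=10). 10 + next roll (0) = 10. Cumulative: 44
Frame 4: SPARE (0+10=10). 10 + next roll (7) = 17. Cumulative: 61
Frame 5: OPEN (7+2=9). Cumulative: 70
Frame 6: SPARE (8+2=10). 10 + next roll (8) = 18. Cumulative: 88
Frame 7: OPEN (8+1=9). Cumulative: 97
Frame 8: STRIKE. 10 + next two rolls (0+10) = 20. Cumulative: 117
Frame 9: SPARE (0+10=10). 10 + next roll (2) = 12. Cumulative: 129
Frame 10: OPEN. Sum of all frame-10 rolls (2+5) = 7. Cumulative: 136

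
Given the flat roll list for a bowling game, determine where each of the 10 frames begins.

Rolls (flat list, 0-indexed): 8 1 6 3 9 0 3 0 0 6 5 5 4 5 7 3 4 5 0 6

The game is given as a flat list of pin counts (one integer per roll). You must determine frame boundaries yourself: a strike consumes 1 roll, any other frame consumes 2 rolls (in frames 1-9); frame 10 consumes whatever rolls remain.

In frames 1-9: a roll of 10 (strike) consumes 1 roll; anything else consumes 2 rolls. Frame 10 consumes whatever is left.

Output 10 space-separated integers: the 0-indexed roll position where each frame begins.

Answer: 0 2 4 6 8 10 12 14 16 18

Derivation:
Frame 1 starts at roll index 0: rolls=8,1 (sum=9), consumes 2 rolls
Frame 2 starts at roll index 2: rolls=6,3 (sum=9), consumes 2 rolls
Frame 3 starts at roll index 4: rolls=9,0 (sum=9), consumes 2 rolls
Frame 4 starts at roll index 6: rolls=3,0 (sum=3), consumes 2 rolls
Frame 5 starts at roll index 8: rolls=0,6 (sum=6), consumes 2 rolls
Frame 6 starts at roll index 10: rolls=5,5 (sum=10), consumes 2 rolls
Frame 7 starts at roll index 12: rolls=4,5 (sum=9), consumes 2 rolls
Frame 8 starts at roll index 14: rolls=7,3 (sum=10), consumes 2 rolls
Frame 9 starts at roll index 16: rolls=4,5 (sum=9), consumes 2 rolls
Frame 10 starts at roll index 18: 2 remaining rolls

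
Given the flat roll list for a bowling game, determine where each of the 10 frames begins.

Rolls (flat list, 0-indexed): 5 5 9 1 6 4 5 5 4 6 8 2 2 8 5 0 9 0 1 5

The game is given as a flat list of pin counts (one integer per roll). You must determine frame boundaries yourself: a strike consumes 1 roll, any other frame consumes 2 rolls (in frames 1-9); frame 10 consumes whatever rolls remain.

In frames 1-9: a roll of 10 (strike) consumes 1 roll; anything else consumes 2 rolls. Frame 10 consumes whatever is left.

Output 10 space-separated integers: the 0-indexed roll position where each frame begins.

Answer: 0 2 4 6 8 10 12 14 16 18

Derivation:
Frame 1 starts at roll index 0: rolls=5,5 (sum=10), consumes 2 rolls
Frame 2 starts at roll index 2: rolls=9,1 (sum=10), consumes 2 rolls
Frame 3 starts at roll index 4: rolls=6,4 (sum=10), consumes 2 rolls
Frame 4 starts at roll index 6: rolls=5,5 (sum=10), consumes 2 rolls
Frame 5 starts at roll index 8: rolls=4,6 (sum=10), consumes 2 rolls
Frame 6 starts at roll index 10: rolls=8,2 (sum=10), consumes 2 rolls
Frame 7 starts at roll index 12: rolls=2,8 (sum=10), consumes 2 rolls
Frame 8 starts at roll index 14: rolls=5,0 (sum=5), consumes 2 rolls
Frame 9 starts at roll index 16: rolls=9,0 (sum=9), consumes 2 rolls
Frame 10 starts at roll index 18: 2 remaining rolls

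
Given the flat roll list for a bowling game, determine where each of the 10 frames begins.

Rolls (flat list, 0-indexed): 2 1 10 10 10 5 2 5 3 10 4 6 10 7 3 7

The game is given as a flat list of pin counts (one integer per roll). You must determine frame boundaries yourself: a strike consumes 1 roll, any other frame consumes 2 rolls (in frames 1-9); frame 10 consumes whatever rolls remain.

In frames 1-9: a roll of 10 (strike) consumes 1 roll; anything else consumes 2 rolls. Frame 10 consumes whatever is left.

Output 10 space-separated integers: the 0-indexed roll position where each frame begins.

Answer: 0 2 3 4 5 7 9 10 12 13

Derivation:
Frame 1 starts at roll index 0: rolls=2,1 (sum=3), consumes 2 rolls
Frame 2 starts at roll index 2: roll=10 (strike), consumes 1 roll
Frame 3 starts at roll index 3: roll=10 (strike), consumes 1 roll
Frame 4 starts at roll index 4: roll=10 (strike), consumes 1 roll
Frame 5 starts at roll index 5: rolls=5,2 (sum=7), consumes 2 rolls
Frame 6 starts at roll index 7: rolls=5,3 (sum=8), consumes 2 rolls
Frame 7 starts at roll index 9: roll=10 (strike), consumes 1 roll
Frame 8 starts at roll index 10: rolls=4,6 (sum=10), consumes 2 rolls
Frame 9 starts at roll index 12: roll=10 (strike), consumes 1 roll
Frame 10 starts at roll index 13: 3 remaining rolls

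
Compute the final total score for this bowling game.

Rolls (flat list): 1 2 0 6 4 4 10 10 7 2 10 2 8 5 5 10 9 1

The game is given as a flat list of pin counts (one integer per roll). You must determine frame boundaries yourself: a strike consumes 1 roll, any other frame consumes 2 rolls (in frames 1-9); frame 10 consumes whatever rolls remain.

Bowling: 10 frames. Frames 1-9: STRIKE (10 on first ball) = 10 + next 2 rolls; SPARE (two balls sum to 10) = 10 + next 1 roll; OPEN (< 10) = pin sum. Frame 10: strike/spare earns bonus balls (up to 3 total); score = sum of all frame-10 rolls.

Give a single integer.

Answer: 147

Derivation:
Frame 1: OPEN (1+2=3). Cumulative: 3
Frame 2: OPEN (0+6=6). Cumulative: 9
Frame 3: OPEN (4+4=8). Cumulative: 17
Frame 4: STRIKE. 10 + next two rolls (10+7) = 27. Cumulative: 44
Frame 5: STRIKE. 10 + next two rolls (7+2) = 19. Cumulative: 63
Frame 6: OPEN (7+2=9). Cumulative: 72
Frame 7: STRIKE. 10 + next two rolls (2+8) = 20. Cumulative: 92
Frame 8: SPARE (2+8=10). 10 + next roll (5) = 15. Cumulative: 107
Frame 9: SPARE (5+5=10). 10 + next roll (10) = 20. Cumulative: 127
Frame 10: STRIKE. Sum of all frame-10 rolls (10+9+1) = 20. Cumulative: 147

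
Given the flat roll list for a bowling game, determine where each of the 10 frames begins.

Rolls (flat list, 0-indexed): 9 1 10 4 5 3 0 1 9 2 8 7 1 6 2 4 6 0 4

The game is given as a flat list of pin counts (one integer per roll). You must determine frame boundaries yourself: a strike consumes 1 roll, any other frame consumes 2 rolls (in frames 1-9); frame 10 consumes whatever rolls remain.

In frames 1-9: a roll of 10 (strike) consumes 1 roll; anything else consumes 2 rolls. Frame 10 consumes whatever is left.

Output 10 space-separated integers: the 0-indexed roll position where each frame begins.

Answer: 0 2 3 5 7 9 11 13 15 17

Derivation:
Frame 1 starts at roll index 0: rolls=9,1 (sum=10), consumes 2 rolls
Frame 2 starts at roll index 2: roll=10 (strike), consumes 1 roll
Frame 3 starts at roll index 3: rolls=4,5 (sum=9), consumes 2 rolls
Frame 4 starts at roll index 5: rolls=3,0 (sum=3), consumes 2 rolls
Frame 5 starts at roll index 7: rolls=1,9 (sum=10), consumes 2 rolls
Frame 6 starts at roll index 9: rolls=2,8 (sum=10), consumes 2 rolls
Frame 7 starts at roll index 11: rolls=7,1 (sum=8), consumes 2 rolls
Frame 8 starts at roll index 13: rolls=6,2 (sum=8), consumes 2 rolls
Frame 9 starts at roll index 15: rolls=4,6 (sum=10), consumes 2 rolls
Frame 10 starts at roll index 17: 2 remaining rolls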